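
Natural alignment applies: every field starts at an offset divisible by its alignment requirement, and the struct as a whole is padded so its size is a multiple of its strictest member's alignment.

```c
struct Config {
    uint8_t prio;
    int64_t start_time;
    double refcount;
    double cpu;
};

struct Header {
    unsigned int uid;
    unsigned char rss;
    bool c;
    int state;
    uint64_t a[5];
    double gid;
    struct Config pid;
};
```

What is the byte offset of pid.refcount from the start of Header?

Config: 0..1  prio  (1B, 1-aligned); 1..8  -- padding (7B); 8..16  start_time  (8B, 8-aligned); 16..24  refcount  (8B, 8-aligned); 24..32  cpu  (8B, 8-aligned); sizeof = 32, alignof = 8
0..4  uid  (4B, 4-aligned)
4..5  rss  (1B, 1-aligned)
5..6  c  (1B, 1-aligned)
6..8  -- padding (2B)
8..12  state  (4B, 4-aligned)
12..16  -- padding (4B)
16..56  a  (40B, 8-aligned)
56..64  gid  (8B, 8-aligned)
64..96  pid  (32B, 8-aligned)
within Config: refcount at 16
64 + 16 = 80

80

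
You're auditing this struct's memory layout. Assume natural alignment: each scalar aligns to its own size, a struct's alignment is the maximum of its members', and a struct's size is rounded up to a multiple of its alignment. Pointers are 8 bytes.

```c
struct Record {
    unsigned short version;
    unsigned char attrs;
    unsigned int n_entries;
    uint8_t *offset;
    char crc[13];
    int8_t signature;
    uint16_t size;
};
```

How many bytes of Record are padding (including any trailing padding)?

1

0..2  version  (2B, 2-aligned)
2..3  attrs  (1B, 1-aligned)
3..4  -- padding (1B)
4..8  n_entries  (4B, 4-aligned)
8..16  offset  (8B, 8-aligned)
16..29  crc  (13B, 1-aligned)
29..30  signature  (1B, 1-aligned)
30..32  size  (2B, 2-aligned)
sizeof = 32, alignof = 8
data bytes 31, size 32 → padding 1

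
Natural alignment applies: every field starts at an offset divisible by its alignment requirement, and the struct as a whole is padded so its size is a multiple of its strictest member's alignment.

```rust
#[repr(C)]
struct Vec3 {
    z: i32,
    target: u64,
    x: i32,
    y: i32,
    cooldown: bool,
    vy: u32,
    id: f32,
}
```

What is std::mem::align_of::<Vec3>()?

member alignments: z=4, target=8, x=4, y=4, cooldown=1, vy=4, id=4
max = 8

8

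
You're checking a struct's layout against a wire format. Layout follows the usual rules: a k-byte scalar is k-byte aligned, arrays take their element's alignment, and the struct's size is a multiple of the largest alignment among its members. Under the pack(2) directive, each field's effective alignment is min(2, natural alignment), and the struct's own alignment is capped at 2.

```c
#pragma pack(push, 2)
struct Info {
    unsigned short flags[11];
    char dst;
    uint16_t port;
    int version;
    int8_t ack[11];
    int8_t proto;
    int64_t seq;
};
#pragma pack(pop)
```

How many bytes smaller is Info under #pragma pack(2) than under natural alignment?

6

natural layout:
  @0: flags [22B, align 2] → 22
  @22: dst [1B, align 1] → 23
  +1 pad (align 2)
  @24: port [2B, align 2] → 26
  +2 pad (align 4)
  @28: version [4B, align 4] → 32
  @32: ack [11B, align 1] → 43
  @43: proto [1B, align 1] → 44
  +4 pad (align 8)
  @48: seq [8B, align 8] → 56
  size 56, align 8
packed(2) layout:
  @0: flags [22B, align 2] → 22
  @22: dst [1B, align 1] → 23
  +1 pad (align 2)
  @24: port [2B, align 2] → 26
  @26: version [4B, align 2] → 30
  @30: ack [11B, align 1] → 41
  @41: proto [1B, align 1] → 42
  @42: seq [8B, align 2] → 50
  size 50, align 2
56 − 50 = 6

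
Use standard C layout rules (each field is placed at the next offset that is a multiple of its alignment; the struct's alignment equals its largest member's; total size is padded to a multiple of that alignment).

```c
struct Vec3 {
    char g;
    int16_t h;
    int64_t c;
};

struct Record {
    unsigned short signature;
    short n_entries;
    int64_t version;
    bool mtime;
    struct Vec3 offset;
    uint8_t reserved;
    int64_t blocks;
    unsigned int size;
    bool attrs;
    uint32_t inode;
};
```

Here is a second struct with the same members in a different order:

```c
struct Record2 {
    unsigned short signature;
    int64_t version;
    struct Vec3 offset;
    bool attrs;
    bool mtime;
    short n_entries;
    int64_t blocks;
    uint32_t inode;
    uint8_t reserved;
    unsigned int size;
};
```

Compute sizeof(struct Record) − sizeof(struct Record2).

Vec3: g at 0 (size 1, align 1) → ends 1; pad 1 to align 2 for h; h at 2 (size 2, align 2) → ends 4; pad 4 to align 8 for c; c at 8 (size 8, align 8) → ends 16; total 16 bytes, alignment 8
signature at 0 (size 2, align 2) → ends 2
n_entries at 2 (size 2, align 2) → ends 4
pad 4 to align 8 for version
version at 8 (size 8, align 8) → ends 16
mtime at 16 (size 1, align 1) → ends 17
pad 7 to align 8 for offset
offset at 24 (size 16, align 8) → ends 40
reserved at 40 (size 1, align 1) → ends 41
pad 7 to align 8 for blocks
blocks at 48 (size 8, align 8) → ends 56
size at 56 (size 4, align 4) → ends 60
attrs at 60 (size 1, align 1) → ends 61
pad 3 to align 4 for inode
inode at 64 (size 4, align 4) → ends 68
tail pad 4 to reach multiple of 8
total 72 bytes, alignment 8
— Record2 —
signature at 0 (size 2, align 2) → ends 2
pad 6 to align 8 for version
version at 8 (size 8, align 8) → ends 16
offset at 16 (size 16, align 8) → ends 32
attrs at 32 (size 1, align 1) → ends 33
mtime at 33 (size 1, align 1) → ends 34
n_entries at 34 (size 2, align 2) → ends 36
pad 4 to align 8 for blocks
blocks at 40 (size 8, align 8) → ends 48
inode at 48 (size 4, align 4) → ends 52
reserved at 52 (size 1, align 1) → ends 53
pad 3 to align 4 for size
size at 56 (size 4, align 4) → ends 60
tail pad 4 to reach multiple of 8
total 64 bytes, alignment 8
72 − 64 = 8

8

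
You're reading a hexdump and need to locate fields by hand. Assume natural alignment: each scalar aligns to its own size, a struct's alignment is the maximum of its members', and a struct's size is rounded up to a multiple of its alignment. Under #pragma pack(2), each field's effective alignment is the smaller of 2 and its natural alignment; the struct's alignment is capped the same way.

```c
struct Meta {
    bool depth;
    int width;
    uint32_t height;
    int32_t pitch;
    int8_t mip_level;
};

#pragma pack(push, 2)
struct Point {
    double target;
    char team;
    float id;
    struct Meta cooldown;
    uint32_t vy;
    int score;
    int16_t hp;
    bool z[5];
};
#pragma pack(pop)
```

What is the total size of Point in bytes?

50 bytes

Meta: 0..1  depth  (1B, 1-aligned); 1..4  -- padding (3B); 4..8  width  (4B, 4-aligned); 8..12  height  (4B, 4-aligned); 12..16  pitch  (4B, 4-aligned); 16..17  mip_level  (1B, 1-aligned); 17..20  -- tail padding (3B); sizeof = 20, alignof = 4
0..8  target  (8B, 2-aligned)
8..9  team  (1B, 1-aligned)
9..10  -- padding (1B)
10..14  id  (4B, 2-aligned)
14..34  cooldown  (20B, 2-aligned)
34..38  vy  (4B, 2-aligned)
38..42  score  (4B, 2-aligned)
42..44  hp  (2B, 2-aligned)
44..49  z  (5B, 1-aligned)
49..50  -- tail padding (1B)
sizeof = 50, alignof = 2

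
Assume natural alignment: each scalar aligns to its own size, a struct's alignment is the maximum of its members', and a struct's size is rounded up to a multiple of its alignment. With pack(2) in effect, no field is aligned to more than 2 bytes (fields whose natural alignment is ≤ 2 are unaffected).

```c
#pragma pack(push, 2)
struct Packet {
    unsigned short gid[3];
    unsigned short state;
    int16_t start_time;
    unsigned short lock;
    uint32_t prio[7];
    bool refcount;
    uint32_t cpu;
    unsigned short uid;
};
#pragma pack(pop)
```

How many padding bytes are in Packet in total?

1

0..6  gid  (6B, 2-aligned)
6..8  state  (2B, 2-aligned)
8..10  start_time  (2B, 2-aligned)
10..12  lock  (2B, 2-aligned)
12..40  prio  (28B, 2-aligned)
40..41  refcount  (1B, 1-aligned)
41..42  -- padding (1B)
42..46  cpu  (4B, 2-aligned)
46..48  uid  (2B, 2-aligned)
sizeof = 48, alignof = 2
data bytes 47, size 48 → padding 1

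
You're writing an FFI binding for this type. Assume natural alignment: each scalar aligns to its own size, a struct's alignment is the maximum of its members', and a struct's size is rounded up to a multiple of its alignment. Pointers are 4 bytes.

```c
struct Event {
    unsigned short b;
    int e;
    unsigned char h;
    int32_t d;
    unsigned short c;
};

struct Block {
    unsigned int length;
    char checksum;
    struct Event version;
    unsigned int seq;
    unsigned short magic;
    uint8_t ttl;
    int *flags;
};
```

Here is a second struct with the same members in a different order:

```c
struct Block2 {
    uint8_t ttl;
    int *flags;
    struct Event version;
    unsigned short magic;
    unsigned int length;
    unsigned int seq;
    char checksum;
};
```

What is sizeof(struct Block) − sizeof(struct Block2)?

Event: @0: b [2B, align 2] → 2; +2 pad (align 4); @4: e [4B, align 4] → 8; @8: h [1B, align 1] → 9; +3 pad (align 4); @12: d [4B, align 4] → 16; @16: c [2B, align 2] → 18; +2 tail pad (align 4); size 20, align 4
@0: length [4B, align 4] → 4
@4: checksum [1B, align 1] → 5
+3 pad (align 4)
@8: version [20B, align 4] → 28
@28: seq [4B, align 4] → 32
@32: magic [2B, align 2] → 34
@34: ttl [1B, align 1] → 35
+1 pad (align 4)
@36: flags [4B, align 4] → 40
size 40, align 4
— Block2 —
@0: ttl [1B, align 1] → 1
+3 pad (align 4)
@4: flags [4B, align 4] → 8
@8: version [20B, align 4] → 28
@28: magic [2B, align 2] → 30
+2 pad (align 4)
@32: length [4B, align 4] → 36
@36: seq [4B, align 4] → 40
@40: checksum [1B, align 1] → 41
+3 tail pad (align 4)
size 44, align 4
40 − 44 = -4

-4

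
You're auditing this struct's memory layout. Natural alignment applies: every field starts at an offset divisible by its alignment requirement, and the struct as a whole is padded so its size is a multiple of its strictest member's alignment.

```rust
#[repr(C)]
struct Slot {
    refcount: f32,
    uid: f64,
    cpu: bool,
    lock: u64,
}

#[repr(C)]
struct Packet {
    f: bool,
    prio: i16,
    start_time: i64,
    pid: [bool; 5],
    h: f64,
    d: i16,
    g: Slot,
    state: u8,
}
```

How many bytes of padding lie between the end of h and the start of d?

Slot: 0..4  refcount  (4B, 4-aligned); 4..8  -- padding (4B); 8..16  uid  (8B, 8-aligned); 16..17  cpu  (1B, 1-aligned); 17..24  -- padding (7B); 24..32  lock  (8B, 8-aligned); sizeof = 32, alignof = 8
0..1  f  (1B, 1-aligned)
1..2  -- padding (1B)
2..4  prio  (2B, 2-aligned)
4..8  -- padding (4B)
8..16  start_time  (8B, 8-aligned)
16..21  pid  (5B, 1-aligned)
21..24  -- padding (3B)
24..32  h  (8B, 8-aligned)
32..34  d  (2B, 2-aligned)

0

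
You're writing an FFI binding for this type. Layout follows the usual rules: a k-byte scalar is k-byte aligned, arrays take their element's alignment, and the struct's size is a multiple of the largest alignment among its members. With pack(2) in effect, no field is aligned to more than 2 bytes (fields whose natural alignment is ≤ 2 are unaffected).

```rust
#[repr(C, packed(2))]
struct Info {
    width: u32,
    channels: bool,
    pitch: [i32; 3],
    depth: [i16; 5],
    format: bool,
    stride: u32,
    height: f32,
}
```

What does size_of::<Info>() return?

38

@0: width [4B, align 2] → 4
@4: channels [1B, align 1] → 5
+1 pad (align 2)
@6: pitch [12B, align 2] → 18
@18: depth [10B, align 2] → 28
@28: format [1B, align 1] → 29
+1 pad (align 2)
@30: stride [4B, align 2] → 34
@34: height [4B, align 2] → 38
size 38, align 2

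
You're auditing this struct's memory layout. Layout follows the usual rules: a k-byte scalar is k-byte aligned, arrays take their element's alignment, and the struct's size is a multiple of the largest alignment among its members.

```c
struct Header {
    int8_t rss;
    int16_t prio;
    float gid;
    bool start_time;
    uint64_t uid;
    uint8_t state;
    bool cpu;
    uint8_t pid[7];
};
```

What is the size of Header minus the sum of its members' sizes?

0..1  rss  (1B, 1-aligned)
1..2  -- padding (1B)
2..4  prio  (2B, 2-aligned)
4..8  gid  (4B, 4-aligned)
8..9  start_time  (1B, 1-aligned)
9..16  -- padding (7B)
16..24  uid  (8B, 8-aligned)
24..25  state  (1B, 1-aligned)
25..26  cpu  (1B, 1-aligned)
26..33  pid  (7B, 1-aligned)
33..40  -- tail padding (7B)
sizeof = 40, alignof = 8
data bytes 25, size 40 → padding 15

15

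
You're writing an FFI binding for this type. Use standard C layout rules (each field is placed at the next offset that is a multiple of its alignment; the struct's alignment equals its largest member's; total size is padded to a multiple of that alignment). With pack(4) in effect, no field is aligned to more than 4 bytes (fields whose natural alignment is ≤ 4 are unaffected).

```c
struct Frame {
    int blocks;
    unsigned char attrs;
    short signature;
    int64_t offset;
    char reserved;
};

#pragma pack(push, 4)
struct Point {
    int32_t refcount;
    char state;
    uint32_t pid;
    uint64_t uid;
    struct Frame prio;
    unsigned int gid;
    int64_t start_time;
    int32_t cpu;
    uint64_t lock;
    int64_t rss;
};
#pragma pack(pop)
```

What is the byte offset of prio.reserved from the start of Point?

36

Frame: blocks at 0 (size 4, align 4) → ends 4; attrs at 4 (size 1, align 1) → ends 5; pad 1 to align 2 for signature; signature at 6 (size 2, align 2) → ends 8; offset at 8 (size 8, align 8) → ends 16; reserved at 16 (size 1, align 1) → ends 17; tail pad 7 to reach multiple of 8; total 24 bytes, alignment 8
refcount at 0 (size 4, align 4) → ends 4
state at 4 (size 1, align 1) → ends 5
pad 3 to align 4 for pid
pid at 8 (size 4, align 4) → ends 12
uid at 12 (size 8, align 4) → ends 20
prio at 20 (size 24, align 4) → ends 44
within Frame: reserved at 16
20 + 16 = 36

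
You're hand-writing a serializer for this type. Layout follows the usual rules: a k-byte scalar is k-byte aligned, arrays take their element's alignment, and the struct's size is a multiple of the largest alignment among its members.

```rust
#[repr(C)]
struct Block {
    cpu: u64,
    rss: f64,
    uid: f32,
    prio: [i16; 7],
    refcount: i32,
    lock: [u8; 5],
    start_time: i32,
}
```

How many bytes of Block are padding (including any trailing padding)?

@0: cpu [8B, align 8] → 8
@8: rss [8B, align 8] → 16
@16: uid [4B, align 4] → 20
@20: prio [14B, align 2] → 34
+2 pad (align 4)
@36: refcount [4B, align 4] → 40
@40: lock [5B, align 1] → 45
+3 pad (align 4)
@48: start_time [4B, align 4] → 52
+4 tail pad (align 8)
size 56, align 8
data bytes 47, size 56 → padding 9

9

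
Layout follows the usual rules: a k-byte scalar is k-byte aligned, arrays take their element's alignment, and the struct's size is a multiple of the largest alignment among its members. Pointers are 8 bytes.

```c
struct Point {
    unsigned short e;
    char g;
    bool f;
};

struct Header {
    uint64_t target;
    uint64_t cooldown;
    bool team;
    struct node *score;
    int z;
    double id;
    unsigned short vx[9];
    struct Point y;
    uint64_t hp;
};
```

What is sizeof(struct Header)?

Point: 0..2  e  (2B, 2-aligned); 2..3  g  (1B, 1-aligned); 3..4  f  (1B, 1-aligned); sizeof = 4, alignof = 2
0..8  target  (8B, 8-aligned)
8..16  cooldown  (8B, 8-aligned)
16..17  team  (1B, 1-aligned)
17..24  -- padding (7B)
24..32  score  (8B, 8-aligned)
32..36  z  (4B, 4-aligned)
36..40  -- padding (4B)
40..48  id  (8B, 8-aligned)
48..66  vx  (18B, 2-aligned)
66..70  y  (4B, 2-aligned)
70..72  -- padding (2B)
72..80  hp  (8B, 8-aligned)
sizeof = 80, alignof = 8

80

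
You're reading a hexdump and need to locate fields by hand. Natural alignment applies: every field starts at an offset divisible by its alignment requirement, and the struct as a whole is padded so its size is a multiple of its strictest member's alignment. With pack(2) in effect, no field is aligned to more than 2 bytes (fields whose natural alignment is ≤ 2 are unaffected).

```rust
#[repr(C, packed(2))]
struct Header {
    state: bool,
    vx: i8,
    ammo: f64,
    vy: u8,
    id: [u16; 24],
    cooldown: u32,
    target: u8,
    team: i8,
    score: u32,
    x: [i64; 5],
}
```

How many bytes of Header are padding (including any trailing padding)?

1

state at 0 (size 1, align 1) → ends 1
vx at 1 (size 1, align 1) → ends 2
ammo at 2 (size 8, align 2) → ends 10
vy at 10 (size 1, align 1) → ends 11
pad 1 to align 2 for id
id at 12 (size 48, align 2) → ends 60
cooldown at 60 (size 4, align 2) → ends 64
target at 64 (size 1, align 1) → ends 65
team at 65 (size 1, align 1) → ends 66
score at 66 (size 4, align 2) → ends 70
x at 70 (size 40, align 2) → ends 110
total 110 bytes, alignment 2
data bytes 109, size 110 → padding 1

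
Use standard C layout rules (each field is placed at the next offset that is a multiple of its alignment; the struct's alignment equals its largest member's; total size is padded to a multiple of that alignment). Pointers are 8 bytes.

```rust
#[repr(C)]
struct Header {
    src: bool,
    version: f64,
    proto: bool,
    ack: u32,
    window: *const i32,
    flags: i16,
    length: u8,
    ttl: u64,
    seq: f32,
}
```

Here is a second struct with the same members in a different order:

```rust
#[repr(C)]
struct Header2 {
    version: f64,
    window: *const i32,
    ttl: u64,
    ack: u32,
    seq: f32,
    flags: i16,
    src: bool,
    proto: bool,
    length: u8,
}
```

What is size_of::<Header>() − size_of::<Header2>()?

@0: src [1B, align 1] → 1
+7 pad (align 8)
@8: version [8B, align 8] → 16
@16: proto [1B, align 1] → 17
+3 pad (align 4)
@20: ack [4B, align 4] → 24
@24: window [8B, align 8] → 32
@32: flags [2B, align 2] → 34
@34: length [1B, align 1] → 35
+5 pad (align 8)
@40: ttl [8B, align 8] → 48
@48: seq [4B, align 4] → 52
+4 tail pad (align 8)
size 56, align 8
— Header2 —
@0: version [8B, align 8] → 8
@8: window [8B, align 8] → 16
@16: ttl [8B, align 8] → 24
@24: ack [4B, align 4] → 28
@28: seq [4B, align 4] → 32
@32: flags [2B, align 2] → 34
@34: src [1B, align 1] → 35
@35: proto [1B, align 1] → 36
@36: length [1B, align 1] → 37
+3 tail pad (align 8)
size 40, align 8
56 − 40 = 16

16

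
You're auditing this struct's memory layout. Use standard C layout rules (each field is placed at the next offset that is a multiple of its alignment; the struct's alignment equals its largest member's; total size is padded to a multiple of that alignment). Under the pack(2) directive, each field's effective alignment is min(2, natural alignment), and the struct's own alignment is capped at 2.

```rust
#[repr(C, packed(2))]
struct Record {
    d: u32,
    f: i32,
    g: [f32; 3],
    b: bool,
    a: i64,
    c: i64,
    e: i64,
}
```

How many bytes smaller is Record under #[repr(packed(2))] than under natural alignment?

2

natural layout:
  d at 0 (size 4, align 4) → ends 4
  f at 4 (size 4, align 4) → ends 8
  g at 8 (size 12, align 4) → ends 20
  b at 20 (size 1, align 1) → ends 21
  pad 3 to align 8 for a
  a at 24 (size 8, align 8) → ends 32
  c at 32 (size 8, align 8) → ends 40
  e at 40 (size 8, align 8) → ends 48
  total 48 bytes, alignment 8
packed(2) layout:
  d at 0 (size 4, align 2) → ends 4
  f at 4 (size 4, align 2) → ends 8
  g at 8 (size 12, align 2) → ends 20
  b at 20 (size 1, align 1) → ends 21
  pad 1 to align 2 for a
  a at 22 (size 8, align 2) → ends 30
  c at 30 (size 8, align 2) → ends 38
  e at 38 (size 8, align 2) → ends 46
  total 46 bytes, alignment 2
48 − 46 = 2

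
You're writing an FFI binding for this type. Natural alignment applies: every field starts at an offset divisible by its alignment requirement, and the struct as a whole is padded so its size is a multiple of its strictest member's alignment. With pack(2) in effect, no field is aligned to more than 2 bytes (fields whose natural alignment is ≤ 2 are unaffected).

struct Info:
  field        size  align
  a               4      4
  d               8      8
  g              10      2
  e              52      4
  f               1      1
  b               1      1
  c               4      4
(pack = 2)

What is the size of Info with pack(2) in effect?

@0: a [4B, align 2] → 4
@4: d [8B, align 2] → 12
@12: g [10B, align 2] → 22
@22: e [52B, align 2] → 74
@74: f [1B, align 1] → 75
@75: b [1B, align 1] → 76
@76: c [4B, align 2] → 80
size 80, align 2

80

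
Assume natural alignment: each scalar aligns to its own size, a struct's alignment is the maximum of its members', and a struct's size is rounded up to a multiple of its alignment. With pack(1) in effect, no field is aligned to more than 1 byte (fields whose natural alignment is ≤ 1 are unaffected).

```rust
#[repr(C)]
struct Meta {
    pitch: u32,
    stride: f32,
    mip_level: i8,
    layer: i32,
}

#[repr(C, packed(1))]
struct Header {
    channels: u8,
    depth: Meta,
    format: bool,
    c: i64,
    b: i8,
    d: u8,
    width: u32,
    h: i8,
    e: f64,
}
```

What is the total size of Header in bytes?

Meta: @0: pitch [4B, align 4] → 4; @4: stride [4B, align 4] → 8; @8: mip_level [1B, align 1] → 9; +3 pad (align 4); @12: layer [4B, align 4] → 16; size 16, align 4
@0: channels [1B, align 1] → 1
@1: depth [16B, align 1] → 17
@17: format [1B, align 1] → 18
@18: c [8B, align 1] → 26
@26: b [1B, align 1] → 27
@27: d [1B, align 1] → 28
@28: width [4B, align 1] → 32
@32: h [1B, align 1] → 33
@33: e [8B, align 1] → 41
size 41, align 1

41 bytes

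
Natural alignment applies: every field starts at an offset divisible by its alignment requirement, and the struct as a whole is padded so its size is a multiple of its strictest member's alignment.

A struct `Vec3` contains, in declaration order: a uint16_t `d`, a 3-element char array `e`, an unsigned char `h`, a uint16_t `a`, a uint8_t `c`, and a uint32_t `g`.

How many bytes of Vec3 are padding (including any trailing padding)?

3

0..2  d  (2B, 2-aligned)
2..5  e  (3B, 1-aligned)
5..6  h  (1B, 1-aligned)
6..8  a  (2B, 2-aligned)
8..9  c  (1B, 1-aligned)
9..12  -- padding (3B)
12..16  g  (4B, 4-aligned)
sizeof = 16, alignof = 4
data bytes 13, size 16 → padding 3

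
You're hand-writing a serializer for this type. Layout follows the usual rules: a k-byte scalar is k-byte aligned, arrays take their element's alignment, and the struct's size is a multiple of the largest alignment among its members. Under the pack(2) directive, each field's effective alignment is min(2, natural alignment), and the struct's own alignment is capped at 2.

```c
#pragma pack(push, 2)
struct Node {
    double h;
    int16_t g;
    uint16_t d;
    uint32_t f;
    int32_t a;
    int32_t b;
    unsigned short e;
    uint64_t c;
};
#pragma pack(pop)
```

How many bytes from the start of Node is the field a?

16

@0: h [8B, align 2] → 8
@8: g [2B, align 2] → 10
@10: d [2B, align 2] → 12
@12: f [4B, align 2] → 16
@16: a [4B, align 2] → 20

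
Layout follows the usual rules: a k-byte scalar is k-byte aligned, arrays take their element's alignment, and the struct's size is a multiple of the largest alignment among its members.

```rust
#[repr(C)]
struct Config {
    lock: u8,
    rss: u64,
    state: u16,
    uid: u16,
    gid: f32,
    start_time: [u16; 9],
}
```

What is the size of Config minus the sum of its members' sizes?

@0: lock [1B, align 1] → 1
+7 pad (align 8)
@8: rss [8B, align 8] → 16
@16: state [2B, align 2] → 18
@18: uid [2B, align 2] → 20
@20: gid [4B, align 4] → 24
@24: start_time [18B, align 2] → 42
+6 tail pad (align 8)
size 48, align 8
data bytes 35, size 48 → padding 13

13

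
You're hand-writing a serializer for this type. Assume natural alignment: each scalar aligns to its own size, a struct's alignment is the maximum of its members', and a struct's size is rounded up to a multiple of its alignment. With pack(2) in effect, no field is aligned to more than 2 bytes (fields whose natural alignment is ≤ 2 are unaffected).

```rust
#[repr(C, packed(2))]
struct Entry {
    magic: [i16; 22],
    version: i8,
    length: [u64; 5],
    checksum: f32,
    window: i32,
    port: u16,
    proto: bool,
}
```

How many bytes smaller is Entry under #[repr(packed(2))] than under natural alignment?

natural layout:
  0..44  magic  (44B, 2-aligned)
  44..45  version  (1B, 1-aligned)
  45..48  -- padding (3B)
  48..88  length  (40B, 8-aligned)
  88..92  checksum  (4B, 4-aligned)
  92..96  window  (4B, 4-aligned)
  96..98  port  (2B, 2-aligned)
  98..99  proto  (1B, 1-aligned)
  99..104  -- tail padding (5B)
  sizeof = 104, alignof = 8
packed(2) layout:
  0..44  magic  (44B, 2-aligned)
  44..45  version  (1B, 1-aligned)
  45..46  -- padding (1B)
  46..86  length  (40B, 2-aligned)
  86..90  checksum  (4B, 2-aligned)
  90..94  window  (4B, 2-aligned)
  94..96  port  (2B, 2-aligned)
  96..97  proto  (1B, 1-aligned)
  97..98  -- tail padding (1B)
  sizeof = 98, alignof = 2
104 − 98 = 6

6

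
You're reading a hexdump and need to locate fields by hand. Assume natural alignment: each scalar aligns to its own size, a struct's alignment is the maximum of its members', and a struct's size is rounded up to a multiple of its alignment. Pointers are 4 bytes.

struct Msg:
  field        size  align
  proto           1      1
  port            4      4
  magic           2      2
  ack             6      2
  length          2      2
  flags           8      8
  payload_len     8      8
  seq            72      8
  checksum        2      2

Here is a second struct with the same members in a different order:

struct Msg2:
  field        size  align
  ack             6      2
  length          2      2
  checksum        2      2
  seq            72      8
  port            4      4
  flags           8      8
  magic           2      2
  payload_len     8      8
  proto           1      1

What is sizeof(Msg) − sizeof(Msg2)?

-8

proto at 0 (size 1, align 1) → ends 1
pad 3 to align 4 for port
port at 4 (size 4, align 4) → ends 8
magic at 8 (size 2, align 2) → ends 10
ack at 10 (size 6, align 2) → ends 16
length at 16 (size 2, align 2) → ends 18
pad 6 to align 8 for flags
flags at 24 (size 8, align 8) → ends 32
payload_len at 32 (size 8, align 8) → ends 40
seq at 40 (size 72, align 8) → ends 112
checksum at 112 (size 2, align 2) → ends 114
tail pad 6 to reach multiple of 8
total 120 bytes, alignment 8
— Msg2 —
ack at 0 (size 6, align 2) → ends 6
length at 6 (size 2, align 2) → ends 8
checksum at 8 (size 2, align 2) → ends 10
pad 6 to align 8 for seq
seq at 16 (size 72, align 8) → ends 88
port at 88 (size 4, align 4) → ends 92
pad 4 to align 8 for flags
flags at 96 (size 8, align 8) → ends 104
magic at 104 (size 2, align 2) → ends 106
pad 6 to align 8 for payload_len
payload_len at 112 (size 8, align 8) → ends 120
proto at 120 (size 1, align 1) → ends 121
tail pad 7 to reach multiple of 8
total 128 bytes, alignment 8
120 − 128 = -8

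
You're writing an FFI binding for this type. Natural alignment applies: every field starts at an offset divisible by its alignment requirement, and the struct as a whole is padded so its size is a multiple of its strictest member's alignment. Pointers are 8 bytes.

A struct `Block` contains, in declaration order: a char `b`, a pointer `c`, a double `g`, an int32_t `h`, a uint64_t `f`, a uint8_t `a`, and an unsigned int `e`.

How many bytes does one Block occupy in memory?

b at 0 (size 1, align 1) → ends 1
pad 7 to align 8 for c
c at 8 (size 8, align 8) → ends 16
g at 16 (size 8, align 8) → ends 24
h at 24 (size 4, align 4) → ends 28
pad 4 to align 8 for f
f at 32 (size 8, align 8) → ends 40
a at 40 (size 1, align 1) → ends 41
pad 3 to align 4 for e
e at 44 (size 4, align 4) → ends 48
total 48 bytes, alignment 8

48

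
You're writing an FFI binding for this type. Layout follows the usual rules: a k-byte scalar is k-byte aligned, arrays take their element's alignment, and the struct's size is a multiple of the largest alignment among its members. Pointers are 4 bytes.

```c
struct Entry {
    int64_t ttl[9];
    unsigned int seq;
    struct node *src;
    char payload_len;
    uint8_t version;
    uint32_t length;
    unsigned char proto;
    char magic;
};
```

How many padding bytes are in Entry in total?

8

@0: ttl [72B, align 8] → 72
@72: seq [4B, align 4] → 76
@76: src [4B, align 4] → 80
@80: payload_len [1B, align 1] → 81
@81: version [1B, align 1] → 82
+2 pad (align 4)
@84: length [4B, align 4] → 88
@88: proto [1B, align 1] → 89
@89: magic [1B, align 1] → 90
+6 tail pad (align 8)
size 96, align 8
data bytes 88, size 96 → padding 8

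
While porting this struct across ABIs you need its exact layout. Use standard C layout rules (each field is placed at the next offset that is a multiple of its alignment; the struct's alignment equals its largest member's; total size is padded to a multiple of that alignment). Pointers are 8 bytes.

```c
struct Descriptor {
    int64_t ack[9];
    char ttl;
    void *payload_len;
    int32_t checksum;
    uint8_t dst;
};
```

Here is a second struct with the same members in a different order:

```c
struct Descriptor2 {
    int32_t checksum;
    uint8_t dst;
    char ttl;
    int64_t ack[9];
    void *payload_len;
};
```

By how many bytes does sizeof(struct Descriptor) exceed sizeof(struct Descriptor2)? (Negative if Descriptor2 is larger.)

0..72  ack  (72B, 8-aligned)
72..73  ttl  (1B, 1-aligned)
73..80  -- padding (7B)
80..88  payload_len  (8B, 8-aligned)
88..92  checksum  (4B, 4-aligned)
92..93  dst  (1B, 1-aligned)
93..96  -- tail padding (3B)
sizeof = 96, alignof = 8
— Descriptor2 —
0..4  checksum  (4B, 4-aligned)
4..5  dst  (1B, 1-aligned)
5..6  ttl  (1B, 1-aligned)
6..8  -- padding (2B)
8..80  ack  (72B, 8-aligned)
80..88  payload_len  (8B, 8-aligned)
sizeof = 88, alignof = 8
96 − 88 = 8

8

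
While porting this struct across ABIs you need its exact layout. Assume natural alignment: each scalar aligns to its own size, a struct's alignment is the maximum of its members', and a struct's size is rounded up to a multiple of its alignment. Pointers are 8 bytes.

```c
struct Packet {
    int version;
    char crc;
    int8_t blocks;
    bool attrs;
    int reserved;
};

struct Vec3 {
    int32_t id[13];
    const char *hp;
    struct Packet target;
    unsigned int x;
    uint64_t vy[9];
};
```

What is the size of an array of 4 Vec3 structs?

Packet: 0..4  version  (4B, 4-aligned); 4..5  crc  (1B, 1-aligned); 5..6  blocks  (1B, 1-aligned); 6..7  attrs  (1B, 1-aligned); 7..8  -- padding (1B); 8..12  reserved  (4B, 4-aligned); sizeof = 12, alignof = 4
0..52  id  (52B, 4-aligned)
52..56  -- padding (4B)
56..64  hp  (8B, 8-aligned)
64..76  target  (12B, 4-aligned)
76..80  x  (4B, 4-aligned)
80..152  vy  (72B, 8-aligned)
sizeof = 152, alignof = 8
array of 4: 4 × 152 = 608

608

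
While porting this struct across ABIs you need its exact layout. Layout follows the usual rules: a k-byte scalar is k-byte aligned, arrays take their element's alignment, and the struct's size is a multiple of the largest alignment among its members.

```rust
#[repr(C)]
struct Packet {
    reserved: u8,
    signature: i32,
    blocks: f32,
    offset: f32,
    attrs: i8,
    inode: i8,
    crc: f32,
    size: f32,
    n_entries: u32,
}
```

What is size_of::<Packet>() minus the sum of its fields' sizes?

0..1  reserved  (1B, 1-aligned)
1..4  -- padding (3B)
4..8  signature  (4B, 4-aligned)
8..12  blocks  (4B, 4-aligned)
12..16  offset  (4B, 4-aligned)
16..17  attrs  (1B, 1-aligned)
17..18  inode  (1B, 1-aligned)
18..20  -- padding (2B)
20..24  crc  (4B, 4-aligned)
24..28  size  (4B, 4-aligned)
28..32  n_entries  (4B, 4-aligned)
sizeof = 32, alignof = 4
data bytes 27, size 32 → padding 5

5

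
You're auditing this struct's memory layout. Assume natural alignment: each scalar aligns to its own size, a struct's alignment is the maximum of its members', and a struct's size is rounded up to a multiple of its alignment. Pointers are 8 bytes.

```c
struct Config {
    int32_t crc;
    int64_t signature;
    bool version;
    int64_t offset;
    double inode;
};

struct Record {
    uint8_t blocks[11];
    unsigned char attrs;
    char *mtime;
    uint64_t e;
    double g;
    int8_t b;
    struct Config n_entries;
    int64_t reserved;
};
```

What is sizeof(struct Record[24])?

2304

Config: crc at 0 (size 4, align 4) → ends 4; pad 4 to align 8 for signature; signature at 8 (size 8, align 8) → ends 16; version at 16 (size 1, align 1) → ends 17; pad 7 to align 8 for offset; offset at 24 (size 8, align 8) → ends 32; inode at 32 (size 8, align 8) → ends 40; total 40 bytes, alignment 8
blocks at 0 (size 11, align 1) → ends 11
attrs at 11 (size 1, align 1) → ends 12
pad 4 to align 8 for mtime
mtime at 16 (size 8, align 8) → ends 24
e at 24 (size 8, align 8) → ends 32
g at 32 (size 8, align 8) → ends 40
b at 40 (size 1, align 1) → ends 41
pad 7 to align 8 for n_entries
n_entries at 48 (size 40, align 8) → ends 88
reserved at 88 (size 8, align 8) → ends 96
total 96 bytes, alignment 8
array of 24: 24 × 96 = 2304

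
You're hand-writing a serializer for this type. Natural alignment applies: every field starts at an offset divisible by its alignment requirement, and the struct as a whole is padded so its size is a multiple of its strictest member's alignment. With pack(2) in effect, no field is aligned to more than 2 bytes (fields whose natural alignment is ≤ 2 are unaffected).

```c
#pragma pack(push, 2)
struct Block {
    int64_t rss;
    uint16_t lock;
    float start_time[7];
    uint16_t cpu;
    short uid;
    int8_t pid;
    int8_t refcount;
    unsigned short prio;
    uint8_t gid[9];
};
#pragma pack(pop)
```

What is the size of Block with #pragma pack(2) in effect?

56

@0: rss [8B, align 2] → 8
@8: lock [2B, align 2] → 10
@10: start_time [28B, align 2] → 38
@38: cpu [2B, align 2] → 40
@40: uid [2B, align 2] → 42
@42: pid [1B, align 1] → 43
@43: refcount [1B, align 1] → 44
@44: prio [2B, align 2] → 46
@46: gid [9B, align 1] → 55
+1 tail pad (align 2)
size 56, align 2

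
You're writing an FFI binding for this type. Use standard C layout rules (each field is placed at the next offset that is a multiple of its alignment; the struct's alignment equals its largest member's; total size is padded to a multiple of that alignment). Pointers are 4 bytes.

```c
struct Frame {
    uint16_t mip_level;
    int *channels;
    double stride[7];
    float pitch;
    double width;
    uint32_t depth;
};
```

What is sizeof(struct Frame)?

0..2  mip_level  (2B, 2-aligned)
2..4  -- padding (2B)
4..8  channels  (4B, 4-aligned)
8..64  stride  (56B, 8-aligned)
64..68  pitch  (4B, 4-aligned)
68..72  -- padding (4B)
72..80  width  (8B, 8-aligned)
80..84  depth  (4B, 4-aligned)
84..88  -- tail padding (4B)
sizeof = 88, alignof = 8

88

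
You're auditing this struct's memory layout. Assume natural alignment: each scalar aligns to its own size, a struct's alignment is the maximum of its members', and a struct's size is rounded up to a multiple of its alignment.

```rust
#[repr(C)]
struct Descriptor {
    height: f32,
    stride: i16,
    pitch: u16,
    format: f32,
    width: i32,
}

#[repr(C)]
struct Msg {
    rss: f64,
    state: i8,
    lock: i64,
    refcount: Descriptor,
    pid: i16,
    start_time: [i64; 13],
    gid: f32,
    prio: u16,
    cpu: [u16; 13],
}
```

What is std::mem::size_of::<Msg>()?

184 bytes

Descriptor: @0: height [4B, align 4] → 4; @4: stride [2B, align 2] → 6; @6: pitch [2B, align 2] → 8; @8: format [4B, align 4] → 12; @12: width [4B, align 4] → 16; size 16, align 4
@0: rss [8B, align 8] → 8
@8: state [1B, align 1] → 9
+7 pad (align 8)
@16: lock [8B, align 8] → 24
@24: refcount [16B, align 4] → 40
@40: pid [2B, align 2] → 42
+6 pad (align 8)
@48: start_time [104B, align 8] → 152
@152: gid [4B, align 4] → 156
@156: prio [2B, align 2] → 158
@158: cpu [26B, align 2] → 184
size 184, align 8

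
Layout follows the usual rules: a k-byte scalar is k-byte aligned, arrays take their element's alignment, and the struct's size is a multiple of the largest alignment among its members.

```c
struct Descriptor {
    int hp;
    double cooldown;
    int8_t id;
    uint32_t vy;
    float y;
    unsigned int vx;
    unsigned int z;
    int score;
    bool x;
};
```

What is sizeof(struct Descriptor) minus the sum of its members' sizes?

hp at 0 (size 4, align 4) → ends 4
pad 4 to align 8 for cooldown
cooldown at 8 (size 8, align 8) → ends 16
id at 16 (size 1, align 1) → ends 17
pad 3 to align 4 for vy
vy at 20 (size 4, align 4) → ends 24
y at 24 (size 4, align 4) → ends 28
vx at 28 (size 4, align 4) → ends 32
z at 32 (size 4, align 4) → ends 36
score at 36 (size 4, align 4) → ends 40
x at 40 (size 1, align 1) → ends 41
tail pad 7 to reach multiple of 8
total 48 bytes, alignment 8
data bytes 34, size 48 → padding 14

14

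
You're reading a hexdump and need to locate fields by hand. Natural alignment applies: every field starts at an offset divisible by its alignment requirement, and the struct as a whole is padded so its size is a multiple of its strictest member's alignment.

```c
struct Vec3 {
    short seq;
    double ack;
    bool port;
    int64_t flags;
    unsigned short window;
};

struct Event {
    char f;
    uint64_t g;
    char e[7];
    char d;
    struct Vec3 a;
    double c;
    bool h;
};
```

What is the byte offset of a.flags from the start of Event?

Vec3: @0: seq [2B, align 2] → 2; +6 pad (align 8); @8: ack [8B, align 8] → 16; @16: port [1B, align 1] → 17; +7 pad (align 8); @24: flags [8B, align 8] → 32; @32: window [2B, align 2] → 34; +6 tail pad (align 8); size 40, align 8
@0: f [1B, align 1] → 1
+7 pad (align 8)
@8: g [8B, align 8] → 16
@16: e [7B, align 1] → 23
@23: d [1B, align 1] → 24
@24: a [40B, align 8] → 64
within Vec3: flags at 24
24 + 24 = 48

48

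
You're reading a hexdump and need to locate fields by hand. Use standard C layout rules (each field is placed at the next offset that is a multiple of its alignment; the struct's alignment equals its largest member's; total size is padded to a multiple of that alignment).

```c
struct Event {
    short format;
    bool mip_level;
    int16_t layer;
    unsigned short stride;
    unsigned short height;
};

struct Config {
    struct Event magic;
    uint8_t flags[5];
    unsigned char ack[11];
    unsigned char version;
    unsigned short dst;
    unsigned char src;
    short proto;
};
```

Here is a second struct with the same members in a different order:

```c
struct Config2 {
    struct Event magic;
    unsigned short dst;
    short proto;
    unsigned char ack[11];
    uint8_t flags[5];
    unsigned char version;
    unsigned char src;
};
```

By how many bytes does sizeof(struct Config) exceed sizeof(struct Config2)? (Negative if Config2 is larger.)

2

Event: format at 0 (size 2, align 2) → ends 2; mip_level at 2 (size 1, align 1) → ends 3; pad 1 to align 2 for layer; layer at 4 (size 2, align 2) → ends 6; stride at 6 (size 2, align 2) → ends 8; height at 8 (size 2, align 2) → ends 10; total 10 bytes, alignment 2
magic at 0 (size 10, align 2) → ends 10
flags at 10 (size 5, align 1) → ends 15
ack at 15 (size 11, align 1) → ends 26
version at 26 (size 1, align 1) → ends 27
pad 1 to align 2 for dst
dst at 28 (size 2, align 2) → ends 30
src at 30 (size 1, align 1) → ends 31
pad 1 to align 2 for proto
proto at 32 (size 2, align 2) → ends 34
total 34 bytes, alignment 2
— Config2 —
magic at 0 (size 10, align 2) → ends 10
dst at 10 (size 2, align 2) → ends 12
proto at 12 (size 2, align 2) → ends 14
ack at 14 (size 11, align 1) → ends 25
flags at 25 (size 5, align 1) → ends 30
version at 30 (size 1, align 1) → ends 31
src at 31 (size 1, align 1) → ends 32
total 32 bytes, alignment 2
34 − 32 = 2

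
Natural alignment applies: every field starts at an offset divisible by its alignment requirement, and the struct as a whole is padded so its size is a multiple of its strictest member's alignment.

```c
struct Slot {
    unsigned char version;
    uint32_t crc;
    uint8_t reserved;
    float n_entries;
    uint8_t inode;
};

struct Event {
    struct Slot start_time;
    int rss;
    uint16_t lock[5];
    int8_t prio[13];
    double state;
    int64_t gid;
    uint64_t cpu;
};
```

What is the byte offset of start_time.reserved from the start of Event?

Slot: 0..1  version  (1B, 1-aligned); 1..4  -- padding (3B); 4..8  crc  (4B, 4-aligned); 8..9  reserved  (1B, 1-aligned); 9..12  -- padding (3B); 12..16  n_entries  (4B, 4-aligned); 16..17  inode  (1B, 1-aligned); 17..20  -- tail padding (3B); sizeof = 20, alignof = 4
0..20  start_time  (20B, 4-aligned)
within Slot: reserved at 8
0 + 8 = 8

8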